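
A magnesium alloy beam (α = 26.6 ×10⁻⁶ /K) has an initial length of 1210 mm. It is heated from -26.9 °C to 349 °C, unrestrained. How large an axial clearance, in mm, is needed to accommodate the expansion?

12.1 mm

ΔT = 349 − (-26.9) = 375.9 K.
ΔL = α·L₀·ΔT = 26.6×10⁻⁶ × 1210 mm × 375.9 K = 12.1 mm.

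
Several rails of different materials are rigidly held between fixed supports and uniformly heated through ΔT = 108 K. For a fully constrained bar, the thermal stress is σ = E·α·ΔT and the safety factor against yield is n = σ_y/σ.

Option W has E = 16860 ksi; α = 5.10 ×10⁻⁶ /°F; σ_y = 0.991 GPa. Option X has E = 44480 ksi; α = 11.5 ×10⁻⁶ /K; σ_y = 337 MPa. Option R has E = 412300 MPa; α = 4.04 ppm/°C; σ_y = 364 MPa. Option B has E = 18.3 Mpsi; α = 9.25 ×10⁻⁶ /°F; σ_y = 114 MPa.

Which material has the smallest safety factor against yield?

option B

In consistent units (E in GPa, α in ×10⁻⁶/K, σ_y in MPa):
  option W: E = 116.2, α = 9.18, σ_y = 991.0 → σ = 115 MPa, n = 8.60
  option X: E = 306.7, α = 11.5, σ_y = 337.0 → σ = 381 MPa, n = 0.885
  option R: E = 412.3, α = 4.04, σ_y = 364.0 → σ = 180 MPa, n = 2.02
  option B: E = 126.2, α = 16.6, σ_y = 114.0 → σ = 227 MPa, n = 0.502
The minimum is option B at n = 0.502.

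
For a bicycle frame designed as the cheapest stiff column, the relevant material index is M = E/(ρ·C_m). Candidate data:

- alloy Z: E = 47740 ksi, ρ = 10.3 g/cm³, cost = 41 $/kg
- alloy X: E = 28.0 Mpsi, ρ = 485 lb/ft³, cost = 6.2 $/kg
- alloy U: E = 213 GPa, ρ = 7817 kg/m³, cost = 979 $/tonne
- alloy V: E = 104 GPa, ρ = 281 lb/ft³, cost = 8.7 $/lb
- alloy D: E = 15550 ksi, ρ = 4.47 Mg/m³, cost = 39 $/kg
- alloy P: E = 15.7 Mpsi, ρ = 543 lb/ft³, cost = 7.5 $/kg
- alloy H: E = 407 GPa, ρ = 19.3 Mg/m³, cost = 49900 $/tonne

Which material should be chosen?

In SI units:
  alloy Z: E = 329.2 GPa, ρ = 10300 kg/m³, cost = 41.00 $/kg
  alloy X: E = 193.1 GPa, ρ = 7769 kg/m³, cost = 6.200 $/kg
  alloy U: E = 213.0 GPa, ρ = 7817 kg/m³, cost = 0.9790 $/kg
  alloy V: E = 104.0 GPa, ρ = 4501 kg/m³, cost = 19.18 $/kg
  alloy D: E = 107.2 GPa, ρ = 4470 kg/m³, cost = 39.00 $/kg
  alloy P: E = 108.2 GPa, ρ = 8698 kg/m³, cost = 7.500 $/kg
  alloy H: E = 407.0 GPa, ρ = 19300 kg/m³, cost = 49.90 $/kg
  alloy U: M = 27.8 MN·m per $
  alloy X: M = 4.01 MN·m per $
  alloy P: M = 1.66 MN·m per $
  alloy V: M = 1.20 MN·m per $
  alloy Z: M = 0.779 MN·m per $
  alloy D: M = 0.615 MN·m per $
  alloy H: M = 0.423 MN·m per $
Highest index: alloy U.

alloy U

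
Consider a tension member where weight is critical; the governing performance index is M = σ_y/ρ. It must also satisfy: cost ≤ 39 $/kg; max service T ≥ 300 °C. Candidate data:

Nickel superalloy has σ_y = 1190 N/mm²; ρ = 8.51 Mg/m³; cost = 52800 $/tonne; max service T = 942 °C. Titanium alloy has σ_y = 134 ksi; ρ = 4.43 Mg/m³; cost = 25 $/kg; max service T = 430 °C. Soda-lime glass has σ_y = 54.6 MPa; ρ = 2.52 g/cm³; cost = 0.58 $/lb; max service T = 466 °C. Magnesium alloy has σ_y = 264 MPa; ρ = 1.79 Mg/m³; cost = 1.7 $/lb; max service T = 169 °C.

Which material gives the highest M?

titanium alloy

Screen on constraints: cost ≤ 39 $/kg; max service T ≥ 300 °C. Survivors: titanium alloy, soda-lime glass.
Putting every candidate on a common basis:
  titanium alloy: σ_y = 923.9 MPa, ρ = 4430 kg/m³
  soda-lime glass: σ_y = 54.60 MPa, ρ = 2520 kg/m³
  titanium alloy: M = 209 kN·m/kg
  soda-lime glass: M = 21.7 kN·m/kg
Highest index: titanium alloy.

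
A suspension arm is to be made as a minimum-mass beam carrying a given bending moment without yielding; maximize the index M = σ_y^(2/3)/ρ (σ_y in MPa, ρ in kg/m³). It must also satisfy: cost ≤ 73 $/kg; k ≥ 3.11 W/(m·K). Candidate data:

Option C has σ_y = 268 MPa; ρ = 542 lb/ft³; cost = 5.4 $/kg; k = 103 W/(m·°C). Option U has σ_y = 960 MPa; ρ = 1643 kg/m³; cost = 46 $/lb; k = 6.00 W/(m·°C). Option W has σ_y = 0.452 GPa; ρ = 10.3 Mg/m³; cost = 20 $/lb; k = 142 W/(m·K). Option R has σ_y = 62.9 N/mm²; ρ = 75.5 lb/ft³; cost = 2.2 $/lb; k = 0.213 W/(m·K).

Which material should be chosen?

Screen on constraints: cost ≤ 73 $/kg; k ≥ 3.11 W/(m·K). Survivors: option C, option W.
Normalizing units and computing the index:
  option C: σ_y = 268.0 MPa, ρ = 8682 kg/m³
  option W: σ_y = 452.0 MPa, ρ = 10300 kg/m³
  option W: M = 5.72×10⁻³
  option C: M = 4.79×10⁻³
Highest index: option W.

option W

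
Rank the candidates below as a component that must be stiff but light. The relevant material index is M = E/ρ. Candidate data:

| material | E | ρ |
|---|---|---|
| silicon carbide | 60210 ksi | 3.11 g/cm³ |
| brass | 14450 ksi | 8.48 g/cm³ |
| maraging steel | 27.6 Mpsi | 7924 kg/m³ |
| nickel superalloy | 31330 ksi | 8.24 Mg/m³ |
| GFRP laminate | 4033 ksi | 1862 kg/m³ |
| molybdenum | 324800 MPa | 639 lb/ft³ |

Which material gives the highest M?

silicon carbide

In SI units:
  silicon carbide: E = 415.1 GPa, ρ = 3110 kg/m³
  brass: E = 99.63 GPa, ρ = 8480 kg/m³
  maraging steel: E = 190.3 GPa, ρ = 7924 kg/m³
  nickel superalloy: E = 216.0 GPa, ρ = 8240 kg/m³
  GFRP laminate: E = 27.81 GPa, ρ = 1862 kg/m³
  molybdenum: E = 324.8 GPa, ρ = 10240 kg/m³
  silicon carbide: M = 133 MN·m/kg
  molybdenum: M = 31.7 MN·m/kg
  nickel superalloy: M = 26.2 MN·m/kg
  maraging steel: M = 24.0 MN·m/kg
  GFRP laminate: M = 14.9 MN·m/kg
  brass: M = 11.7 MN·m/kg
Silicon carbide has the largest M.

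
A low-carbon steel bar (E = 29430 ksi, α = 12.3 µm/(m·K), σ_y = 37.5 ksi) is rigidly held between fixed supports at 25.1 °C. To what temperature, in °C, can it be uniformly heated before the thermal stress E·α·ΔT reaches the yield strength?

129 °C

E = 29430 ksi = 202.9 GPa.
σ_y = 37.5 ksi = 258.6 MPa.
E·α·ΔT = 258.6 MPa ⇒ ΔT = 258.6 / (202.9×10³ × 12.3×10⁻⁶) = 103.6 K.
T = 25.1 + 103.6 = 128.7 °C.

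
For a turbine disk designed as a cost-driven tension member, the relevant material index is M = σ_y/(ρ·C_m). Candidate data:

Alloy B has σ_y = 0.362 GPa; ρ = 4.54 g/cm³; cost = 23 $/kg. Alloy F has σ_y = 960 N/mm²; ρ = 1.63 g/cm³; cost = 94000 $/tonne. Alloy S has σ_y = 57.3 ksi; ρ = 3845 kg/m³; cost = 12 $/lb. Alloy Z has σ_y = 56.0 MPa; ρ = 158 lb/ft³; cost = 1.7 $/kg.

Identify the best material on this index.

Convert each candidate to consistent units, then evaluate M:
  alloy B: σ_y = 362.0 MPa, ρ = 4540 kg/m³, cost = 23.00 $/kg
  alloy F: σ_y = 960.0 MPa, ρ = 1630 kg/m³, cost = 94.00 $/kg
  alloy S: σ_y = 395.1 MPa, ρ = 3845 kg/m³, cost = 26.46 $/kg
  alloy Z: σ_y = 56.00 MPa, ρ = 2531 kg/m³, cost = 1.700 $/kg
  alloy Z: M = 13.0 kN·m per $
  alloy F: M = 6.27 kN·m per $
  alloy S: M = 3.88 kN·m per $
  alloy B: M = 3.47 kN·m per $
The maximum is for alloy Z.

alloy Z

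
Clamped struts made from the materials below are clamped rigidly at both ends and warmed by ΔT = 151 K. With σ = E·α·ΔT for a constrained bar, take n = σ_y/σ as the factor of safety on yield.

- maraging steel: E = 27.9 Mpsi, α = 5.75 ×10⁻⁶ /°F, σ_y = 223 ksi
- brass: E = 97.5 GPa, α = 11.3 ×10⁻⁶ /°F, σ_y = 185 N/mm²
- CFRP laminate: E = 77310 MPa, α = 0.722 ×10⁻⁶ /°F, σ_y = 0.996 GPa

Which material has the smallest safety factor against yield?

brass

Per material, after unit conversion:
  maraging steel: E = 192.4, α = 10.3, σ_y = 1538 → σ = 301 MPa, n = 5.11
  brass: E = 97.50, α = 20.3, σ_y = 185.0 → σ = 299 MPa, n = 0.618
  CFRP laminate: E = 77.31, α = 1.30, σ_y = 996.0 → σ = 15.2 MPa, n = 65.7
The minimum is brass at n = 0.618.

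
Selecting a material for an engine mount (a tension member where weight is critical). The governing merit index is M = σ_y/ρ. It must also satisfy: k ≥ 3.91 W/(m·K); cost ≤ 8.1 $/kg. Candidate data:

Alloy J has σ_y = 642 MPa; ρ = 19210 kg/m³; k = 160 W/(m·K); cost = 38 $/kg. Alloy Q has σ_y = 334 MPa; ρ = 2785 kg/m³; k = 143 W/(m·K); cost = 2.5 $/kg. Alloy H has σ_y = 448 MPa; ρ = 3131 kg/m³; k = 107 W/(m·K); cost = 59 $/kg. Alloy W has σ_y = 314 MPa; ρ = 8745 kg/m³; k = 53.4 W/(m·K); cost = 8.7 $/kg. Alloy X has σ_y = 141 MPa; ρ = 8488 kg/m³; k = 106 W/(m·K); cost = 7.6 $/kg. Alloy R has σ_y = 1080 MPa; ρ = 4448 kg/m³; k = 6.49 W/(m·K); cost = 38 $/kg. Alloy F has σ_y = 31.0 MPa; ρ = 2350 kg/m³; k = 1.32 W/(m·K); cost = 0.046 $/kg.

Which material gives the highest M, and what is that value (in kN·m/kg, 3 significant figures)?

alloy Q, M = 120 kN·m/kg

Screen on constraints: k ≥ 3.91 W/(m·K); cost ≤ 8.1 $/kg. Survivors: alloy Q, alloy X.
Computing M directly (units already consistent):
  alloy Q: M = 120 kN·m/kg
  alloy X: M = 16.6 kN·m/kg
Alloy Q ranks first.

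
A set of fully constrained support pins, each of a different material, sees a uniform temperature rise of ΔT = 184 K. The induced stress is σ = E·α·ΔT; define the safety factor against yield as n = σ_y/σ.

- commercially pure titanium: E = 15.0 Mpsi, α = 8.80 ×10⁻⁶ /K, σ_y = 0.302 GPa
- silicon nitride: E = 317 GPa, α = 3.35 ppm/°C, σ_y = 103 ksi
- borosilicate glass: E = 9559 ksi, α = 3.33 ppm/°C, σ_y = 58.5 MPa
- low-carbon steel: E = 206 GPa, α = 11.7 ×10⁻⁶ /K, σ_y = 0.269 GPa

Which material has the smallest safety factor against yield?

Converting E to GPa, α to ×10⁻⁶/K, σ_y to MPa, then σ and n for each:
  commercially pure titanium: E = 103.4, α = 8.80, σ_y = 302.0 → σ = 167 MPa, n = 1.80
  silicon nitride: E = 317.0, α = 3.35, σ_y = 710.2 → σ = 195 MPa, n = 3.63
  borosilicate glass: E = 65.91, α = 3.33, σ_y = 58.50 → σ = 40.4 MPa, n = 1.45
  low-carbon steel: E = 206.0, α = 11.7, σ_y = 269.0 → σ = 443 MPa, n = 0.607
Low-carbon steel has the lowest safety factor, n = 0.607.

low-carbon steel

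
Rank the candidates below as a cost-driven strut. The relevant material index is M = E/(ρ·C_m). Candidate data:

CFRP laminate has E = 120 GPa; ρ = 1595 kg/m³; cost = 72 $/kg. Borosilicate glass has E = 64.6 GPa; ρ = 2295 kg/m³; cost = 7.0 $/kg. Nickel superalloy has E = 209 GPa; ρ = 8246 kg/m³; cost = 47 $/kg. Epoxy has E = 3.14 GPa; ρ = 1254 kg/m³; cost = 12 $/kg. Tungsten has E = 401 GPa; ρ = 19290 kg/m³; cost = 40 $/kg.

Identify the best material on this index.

Computing M directly (units already consistent):
  borosilicate glass: M = 4.02 MN·m per $
  CFRP laminate: M = 1.04 MN·m per $
  nickel superalloy: M = 0.539 MN·m per $
  tungsten: M = 0.520 MN·m per $
  epoxy: M = 0.209 MN·m per $
Borosilicate glass ranks first.

borosilicate glass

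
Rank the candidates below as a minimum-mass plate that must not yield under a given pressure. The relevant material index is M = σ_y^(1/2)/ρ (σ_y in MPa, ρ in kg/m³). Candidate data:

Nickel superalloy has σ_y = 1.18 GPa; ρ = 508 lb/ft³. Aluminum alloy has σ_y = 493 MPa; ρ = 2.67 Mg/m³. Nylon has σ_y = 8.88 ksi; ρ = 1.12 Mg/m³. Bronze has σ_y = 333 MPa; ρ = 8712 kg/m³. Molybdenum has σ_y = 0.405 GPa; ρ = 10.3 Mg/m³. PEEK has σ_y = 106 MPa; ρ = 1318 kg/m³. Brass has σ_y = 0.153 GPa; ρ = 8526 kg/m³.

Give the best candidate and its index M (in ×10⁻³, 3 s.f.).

aluminum alloy, M = 8.32×10⁻³

After converting to SI:
  nickel superalloy: σ_y = 1180 MPa, ρ = 8137 kg/m³
  aluminum alloy: σ_y = 493.0 MPa, ρ = 2670 kg/m³
  nylon: σ_y = 61.23 MPa, ρ = 1120 kg/m³
  bronze: σ_y = 333.0 MPa, ρ = 8712 kg/m³
  molybdenum: σ_y = 405.0 MPa, ρ = 10300 kg/m³
  PEEK: σ_y = 106.0 MPa, ρ = 1318 kg/m³
  brass: σ_y = 153.0 MPa, ρ = 8526 kg/m³
  aluminum alloy: M = 8.32×10⁻³
  PEEK: M = 7.81×10⁻³
  nylon: M = 6.99×10⁻³
  nickel superalloy: M = 4.22×10⁻³
  bronze: M = 2.09×10⁻³
  molybdenum: M = 1.95×10⁻³
  brass: M = 1.45×10⁻³
Aluminum alloy has the largest M.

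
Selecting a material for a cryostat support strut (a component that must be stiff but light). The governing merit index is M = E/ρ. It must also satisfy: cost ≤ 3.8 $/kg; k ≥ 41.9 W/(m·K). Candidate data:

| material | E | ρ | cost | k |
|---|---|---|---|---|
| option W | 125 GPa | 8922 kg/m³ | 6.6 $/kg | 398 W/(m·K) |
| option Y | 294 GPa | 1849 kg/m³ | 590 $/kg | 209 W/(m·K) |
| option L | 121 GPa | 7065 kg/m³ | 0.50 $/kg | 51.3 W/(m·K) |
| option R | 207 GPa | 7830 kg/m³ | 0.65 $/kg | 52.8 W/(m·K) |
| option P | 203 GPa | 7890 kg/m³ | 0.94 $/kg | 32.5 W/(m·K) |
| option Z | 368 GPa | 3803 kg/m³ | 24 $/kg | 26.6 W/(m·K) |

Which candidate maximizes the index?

Screen on constraints: cost ≤ 3.8 $/kg; k ≥ 41.9 W/(m·K). Survivors: option L, option R.
Per-candidate index values:
  option R: M = 26.4 MN·m/kg
  option L: M = 17.1 MN·m/kg
Option R ranks first.

option R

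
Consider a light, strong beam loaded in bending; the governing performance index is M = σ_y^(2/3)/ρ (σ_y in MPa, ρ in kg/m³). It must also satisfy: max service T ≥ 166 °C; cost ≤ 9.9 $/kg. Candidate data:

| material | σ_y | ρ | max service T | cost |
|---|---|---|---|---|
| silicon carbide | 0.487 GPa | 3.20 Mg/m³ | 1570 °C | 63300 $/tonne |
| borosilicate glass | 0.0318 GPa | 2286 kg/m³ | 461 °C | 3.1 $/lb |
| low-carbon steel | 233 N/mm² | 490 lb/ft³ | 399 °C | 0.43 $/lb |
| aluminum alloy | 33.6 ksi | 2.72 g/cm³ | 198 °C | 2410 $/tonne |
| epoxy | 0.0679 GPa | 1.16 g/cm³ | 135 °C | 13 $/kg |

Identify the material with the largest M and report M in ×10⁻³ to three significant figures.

Screen on constraints: max service T ≥ 166 °C; cost ≤ 9.9 $/kg. Survivors: borosilicate glass, low-carbon steel, aluminum alloy.
Convert each candidate to consistent units, then evaluate M:
  borosilicate glass: σ_y = 31.80 MPa, ρ = 2286 kg/m³
  low-carbon steel: σ_y = 233.0 MPa, ρ = 7849 kg/m³
  aluminum alloy: σ_y = 231.7 MPa, ρ = 2720 kg/m³
  aluminum alloy: M = 13.9×10⁻³
  low-carbon steel: M = 4.82×10⁻³
  borosilicate glass: M = 4.39×10⁻³
Aluminum alloy has the largest M.

aluminum alloy, M = 13.9×10⁻³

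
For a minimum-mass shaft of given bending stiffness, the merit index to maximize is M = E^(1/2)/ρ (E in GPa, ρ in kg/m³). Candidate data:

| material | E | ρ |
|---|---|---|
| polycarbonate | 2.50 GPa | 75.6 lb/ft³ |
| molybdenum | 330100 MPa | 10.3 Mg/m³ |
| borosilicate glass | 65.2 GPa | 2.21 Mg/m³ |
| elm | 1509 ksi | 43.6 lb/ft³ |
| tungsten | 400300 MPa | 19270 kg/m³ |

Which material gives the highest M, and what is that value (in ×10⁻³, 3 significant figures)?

Normalizing units and computing the index:
  polycarbonate: E = 2.500 GPa, ρ = 1211 kg/m³
  molybdenum: E = 330.1 GPa, ρ = 10300 kg/m³
  borosilicate glass: E = 65.20 GPa, ρ = 2210 kg/m³
  elm: E = 10.40 GPa, ρ = 698.4 kg/m³
  tungsten: E = 400.3 GPa, ρ = 19270 kg/m³
  elm: M = 4.62×10⁻³
  borosilicate glass: M = 3.65×10⁻³
  molybdenum: M = 1.76×10⁻³
  polycarbonate: M = 1.31×10⁻³
  tungsten: M = 1.04×10⁻³
Elm ranks first.

elm, M = 4.62×10⁻³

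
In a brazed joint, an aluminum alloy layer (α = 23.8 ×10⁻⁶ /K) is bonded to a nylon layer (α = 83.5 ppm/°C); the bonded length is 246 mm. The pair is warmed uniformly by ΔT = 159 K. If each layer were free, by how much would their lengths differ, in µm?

2340 µm

Δα = |23.8 − 83.5|×10⁻⁶/K = 59.7×10⁻⁶/K.
ΔL_mismatch = Δα·L·ΔT = 59.7×10⁻⁶ × 246.0 mm × 159.0 K = 2340 µm.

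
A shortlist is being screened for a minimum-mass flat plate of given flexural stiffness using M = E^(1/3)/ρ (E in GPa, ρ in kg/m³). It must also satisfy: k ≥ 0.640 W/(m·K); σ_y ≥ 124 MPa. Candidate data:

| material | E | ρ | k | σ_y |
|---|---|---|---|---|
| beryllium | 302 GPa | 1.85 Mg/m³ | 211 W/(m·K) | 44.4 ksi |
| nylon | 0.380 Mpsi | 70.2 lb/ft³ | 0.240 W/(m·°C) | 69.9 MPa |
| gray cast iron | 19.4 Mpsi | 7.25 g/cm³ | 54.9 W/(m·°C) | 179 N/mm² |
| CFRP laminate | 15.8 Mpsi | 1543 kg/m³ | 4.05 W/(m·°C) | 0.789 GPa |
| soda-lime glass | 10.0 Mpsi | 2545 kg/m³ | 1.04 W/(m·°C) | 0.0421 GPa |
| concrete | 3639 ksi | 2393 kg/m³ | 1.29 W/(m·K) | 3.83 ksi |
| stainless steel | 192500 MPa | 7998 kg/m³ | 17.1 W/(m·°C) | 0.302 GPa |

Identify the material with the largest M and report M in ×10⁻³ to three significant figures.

Screen on constraints: k ≥ 0.640 W/(m·K); σ_y ≥ 124 MPa. Survivors: beryllium, gray cast iron, CFRP laminate, stainless steel.
Putting every candidate on a common basis:
  beryllium: E = 302.0 GPa, ρ = 1850 kg/m³
  gray cast iron: E = 133.8 GPa, ρ = 7250 kg/m³
  CFRP laminate: E = 108.9 GPa, ρ = 1543 kg/m³
  stainless steel: E = 192.5 GPa, ρ = 7998 kg/m³
  beryllium: M = 3.63×10⁻³
  CFRP laminate: M = 3.10×10⁻³
  stainless steel: M = 0.722×10⁻³
  gray cast iron: M = 0.705×10⁻³
Beryllium ranks first.

beryllium, M = 3.63×10⁻³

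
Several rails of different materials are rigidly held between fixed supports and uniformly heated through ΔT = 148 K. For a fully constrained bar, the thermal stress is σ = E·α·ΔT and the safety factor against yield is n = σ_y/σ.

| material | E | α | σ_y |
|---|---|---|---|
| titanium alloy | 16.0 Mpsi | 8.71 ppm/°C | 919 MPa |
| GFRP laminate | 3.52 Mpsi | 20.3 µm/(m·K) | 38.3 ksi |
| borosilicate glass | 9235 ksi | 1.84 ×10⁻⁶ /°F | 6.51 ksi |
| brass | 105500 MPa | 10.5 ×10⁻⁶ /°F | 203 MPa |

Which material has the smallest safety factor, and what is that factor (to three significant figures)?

In consistent units (E in GPa, α in ×10⁻⁶/K, σ_y in MPa):
  titanium alloy: E = 110.3, α = 8.71, σ_y = 919.0 → σ = 142 MPa, n = 6.46
  GFRP laminate: E = 24.27, α = 20.3, σ_y = 264.1 → σ = 72.9 MPa, n = 3.62
  borosilicate glass: E = 63.67, α = 3.31, σ_y = 44.88 → σ = 31.2 MPa, n = 1.44
  brass: E = 105.5, α = 18.9, σ_y = 203.0 → σ = 295 MPa, n = 0.688
Brass has the lowest safety factor, n = 0.688.

brass, n = 0.688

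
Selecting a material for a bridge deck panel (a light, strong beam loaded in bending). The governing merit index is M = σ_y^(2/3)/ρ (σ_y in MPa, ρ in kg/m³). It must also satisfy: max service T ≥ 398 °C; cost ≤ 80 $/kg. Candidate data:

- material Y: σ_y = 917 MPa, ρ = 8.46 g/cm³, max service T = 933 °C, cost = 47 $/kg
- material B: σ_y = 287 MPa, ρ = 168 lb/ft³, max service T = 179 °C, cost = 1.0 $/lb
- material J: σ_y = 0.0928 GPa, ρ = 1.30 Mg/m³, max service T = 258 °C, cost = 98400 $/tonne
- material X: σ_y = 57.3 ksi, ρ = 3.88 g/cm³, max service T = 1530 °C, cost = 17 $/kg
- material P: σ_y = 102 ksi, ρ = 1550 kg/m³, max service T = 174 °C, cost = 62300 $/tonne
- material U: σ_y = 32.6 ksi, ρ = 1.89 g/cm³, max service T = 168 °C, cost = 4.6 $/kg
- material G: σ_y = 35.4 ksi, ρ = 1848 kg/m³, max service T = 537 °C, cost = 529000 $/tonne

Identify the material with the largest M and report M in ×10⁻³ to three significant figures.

Screen on constraints: max service T ≥ 398 °C; cost ≤ 80 $/kg. Survivors: material Y, material X.
Normalizing units and computing the index:
  material Y: σ_y = 917.0 MPa, ρ = 8460 kg/m³
  material X: σ_y = 395.1 MPa, ρ = 3880 kg/m³
  material X: M = 13.9×10⁻³
  material Y: M = 11.2×10⁻³
The maximum is for material X.

material X, M = 13.9×10⁻³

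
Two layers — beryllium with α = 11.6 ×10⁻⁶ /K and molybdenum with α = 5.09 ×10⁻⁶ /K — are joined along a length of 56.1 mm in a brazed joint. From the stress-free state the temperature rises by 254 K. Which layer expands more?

beryllium

α(beryllium) = 11.6×10⁻⁶/K vs α(molybdenum) = 5.09×10⁻⁶/K.
Higher α expands more for the same ΔT: beryllium.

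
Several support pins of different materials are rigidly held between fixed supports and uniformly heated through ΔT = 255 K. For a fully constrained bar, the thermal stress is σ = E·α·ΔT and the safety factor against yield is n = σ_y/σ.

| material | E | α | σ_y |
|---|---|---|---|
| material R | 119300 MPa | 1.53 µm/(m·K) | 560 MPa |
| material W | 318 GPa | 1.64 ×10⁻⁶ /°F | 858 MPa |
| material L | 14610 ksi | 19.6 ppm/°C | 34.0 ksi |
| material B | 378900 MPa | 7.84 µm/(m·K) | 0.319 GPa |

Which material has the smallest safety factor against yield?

material B

Per material, after unit conversion:
  material R: E = 119.3, α = 1.53, σ_y = 560.0 → σ = 46.5 MPa, n = 12.0
  material W: E = 318.0, α = 2.95, σ_y = 858.0 → σ = 239 MPa, n = 3.58
  material L: E = 100.7, α = 19.6, σ_y = 234.4 → σ = 503 MPa, n = 0.466
  material B: E = 378.9, α = 7.84, σ_y = 319.0 → σ = 757 MPa, n = 0.421
The minimum is material B at n = 0.421.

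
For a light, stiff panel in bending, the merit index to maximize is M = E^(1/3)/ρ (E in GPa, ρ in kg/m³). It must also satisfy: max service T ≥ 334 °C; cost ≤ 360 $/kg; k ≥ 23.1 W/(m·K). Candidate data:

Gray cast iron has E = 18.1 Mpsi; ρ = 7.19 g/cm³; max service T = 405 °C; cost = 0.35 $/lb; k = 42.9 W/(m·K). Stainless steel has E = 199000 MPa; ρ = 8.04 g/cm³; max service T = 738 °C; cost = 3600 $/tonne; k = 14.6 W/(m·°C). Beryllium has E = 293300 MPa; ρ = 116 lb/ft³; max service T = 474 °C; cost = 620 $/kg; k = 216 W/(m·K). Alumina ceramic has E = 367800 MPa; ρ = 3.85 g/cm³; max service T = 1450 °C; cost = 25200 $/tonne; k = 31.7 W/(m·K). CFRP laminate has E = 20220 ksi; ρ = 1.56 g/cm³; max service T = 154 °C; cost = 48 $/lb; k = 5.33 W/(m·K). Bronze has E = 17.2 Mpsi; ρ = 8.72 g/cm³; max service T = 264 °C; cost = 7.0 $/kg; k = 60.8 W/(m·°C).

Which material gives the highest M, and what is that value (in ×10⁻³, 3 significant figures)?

Screen on constraints: max service T ≥ 334 °C; cost ≤ 360 $/kg; k ≥ 23.1 W/(m·K). Survivors: gray cast iron, alumina ceramic.
After converting to SI:
  gray cast iron: E = 124.8 GPa, ρ = 7190 kg/m³
  alumina ceramic: E = 367.8 GPa, ρ = 3850 kg/m³
  alumina ceramic: M = 1.86×10⁻³
  gray cast iron: M = 0.695×10⁻³
The maximum is for alumina ceramic.

alumina ceramic, M = 1.86×10⁻³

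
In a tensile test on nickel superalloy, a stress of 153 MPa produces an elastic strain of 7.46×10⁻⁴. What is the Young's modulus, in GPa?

E = σ/ε = 153 MPa / 7.46×10⁻⁴ = 205100 MPa = 205 GPa.

205 GPa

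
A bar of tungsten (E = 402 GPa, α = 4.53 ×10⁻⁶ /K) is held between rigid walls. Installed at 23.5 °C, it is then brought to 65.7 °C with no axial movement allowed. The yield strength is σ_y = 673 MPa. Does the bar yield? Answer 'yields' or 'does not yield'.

ΔT = 42.20 K. Constrained thermal stress σ = E·α·ΔT = 402.0×10³ MPa × 4.53×10⁻⁶ × 42.20 = 76.8 MPa (compressive).
Compare to σ_y = 673 MPa: σ < σ_y, so it does not yield.

does not yield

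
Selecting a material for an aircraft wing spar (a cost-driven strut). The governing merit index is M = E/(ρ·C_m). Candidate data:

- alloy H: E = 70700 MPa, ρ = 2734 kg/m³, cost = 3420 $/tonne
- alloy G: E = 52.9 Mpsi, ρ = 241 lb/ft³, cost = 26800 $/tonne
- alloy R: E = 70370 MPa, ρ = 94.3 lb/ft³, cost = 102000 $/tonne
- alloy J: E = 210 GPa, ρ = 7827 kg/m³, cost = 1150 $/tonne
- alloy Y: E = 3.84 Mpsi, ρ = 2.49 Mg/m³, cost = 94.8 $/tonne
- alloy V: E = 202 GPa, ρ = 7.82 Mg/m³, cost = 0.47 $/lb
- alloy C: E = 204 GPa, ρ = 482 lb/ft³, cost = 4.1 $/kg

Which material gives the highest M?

Convert each candidate to consistent units, then evaluate M:
  alloy H: E = 70.70 GPa, ρ = 2734 kg/m³, cost = 3.420 $/kg
  alloy G: E = 364.7 GPa, ρ = 3860 kg/m³, cost = 26.80 $/kg
  alloy R: E = 70.37 GPa, ρ = 1511 kg/m³, cost = 102.0 $/kg
  alloy J: E = 210.0 GPa, ρ = 7827 kg/m³, cost = 1.150 $/kg
  alloy Y: E = 26.48 GPa, ρ = 2490 kg/m³, cost = 0.09480 $/kg
  alloy V: E = 202.0 GPa, ρ = 7820 kg/m³, cost = 1.036 $/kg
  alloy C: E = 204.0 GPa, ρ = 7721 kg/m³, cost = 4.100 $/kg
  alloy Y: M = 112 MN·m per $
  alloy V: M = 24.9 MN·m per $
  alloy J: M = 23.3 MN·m per $
  alloy H: M = 7.56 MN·m per $
  alloy C: M = 6.44 MN·m per $
  alloy G: M = 3.53 MN·m per $
  alloy R: M = 0.457 MN·m per $
The maximum is for alloy Y.

alloy Y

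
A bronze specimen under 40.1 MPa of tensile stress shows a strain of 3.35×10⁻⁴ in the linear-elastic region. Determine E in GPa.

120 GPa

E = σ/ε = 40.1 MPa / 3.35×10⁻⁴ = 119700 MPa = 120 GPa.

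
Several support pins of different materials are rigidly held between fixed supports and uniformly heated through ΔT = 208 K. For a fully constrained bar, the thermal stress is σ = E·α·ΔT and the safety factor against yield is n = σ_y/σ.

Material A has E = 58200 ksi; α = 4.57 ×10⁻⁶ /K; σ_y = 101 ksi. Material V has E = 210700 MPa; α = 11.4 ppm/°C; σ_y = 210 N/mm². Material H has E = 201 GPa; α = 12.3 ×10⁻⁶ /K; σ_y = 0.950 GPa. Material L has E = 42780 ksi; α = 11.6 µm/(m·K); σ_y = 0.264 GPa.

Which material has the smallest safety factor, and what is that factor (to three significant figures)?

material L, n = 0.371

Per material, after unit conversion:
  material A: E = 401.3, α = 4.57, σ_y = 696.4 → σ = 381 MPa, n = 1.83
  material V: E = 210.7, α = 11.4, σ_y = 210.0 → σ = 500 MPa, n = 0.420
  material H: E = 201.0, α = 12.3, σ_y = 950.0 → σ = 514 MPa, n = 1.85
  material L: E = 295.0, α = 11.6, σ_y = 264.0 → σ = 712 MPa, n = 0.371
Smallest n: material L with n = 0.371.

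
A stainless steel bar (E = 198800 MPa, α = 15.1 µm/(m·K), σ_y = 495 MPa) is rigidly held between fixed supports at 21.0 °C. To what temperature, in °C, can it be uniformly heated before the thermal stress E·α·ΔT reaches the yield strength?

186 °C

E = 198800 MPa = 198.8 GPa.
E·α·ΔT = 495.0 MPa ⇒ ΔT = 495.0 / (198.8×10³ × 15.1×10⁻⁶) = 164.9 K.
T = 21.0 + 164.9 = 185.9 °C.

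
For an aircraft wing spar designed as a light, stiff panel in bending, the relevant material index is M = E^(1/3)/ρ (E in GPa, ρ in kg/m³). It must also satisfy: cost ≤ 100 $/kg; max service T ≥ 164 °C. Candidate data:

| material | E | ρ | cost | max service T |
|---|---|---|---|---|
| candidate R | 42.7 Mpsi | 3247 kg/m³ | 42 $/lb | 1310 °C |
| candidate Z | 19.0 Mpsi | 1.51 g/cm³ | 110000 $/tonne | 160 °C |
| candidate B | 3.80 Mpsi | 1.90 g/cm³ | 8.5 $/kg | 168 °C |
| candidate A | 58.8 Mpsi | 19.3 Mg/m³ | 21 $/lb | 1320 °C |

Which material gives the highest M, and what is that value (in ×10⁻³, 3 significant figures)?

Screen on constraints: cost ≤ 100 $/kg; max service T ≥ 164 °C. Survivors: candidate R, candidate B, candidate A.
Convert each candidate to consistent units, then evaluate M:
  candidate R: E = 294.4 GPa, ρ = 3247 kg/m³
  candidate B: E = 26.20 GPa, ρ = 1900 kg/m³
  candidate A: E = 405.4 GPa, ρ = 19300 kg/m³
  candidate R: M = 2.05×10⁻³
  candidate B: M = 1.56×10⁻³
  candidate A: M = 0.383×10⁻³
Highest index: candidate R.

candidate R, M = 2.05×10⁻³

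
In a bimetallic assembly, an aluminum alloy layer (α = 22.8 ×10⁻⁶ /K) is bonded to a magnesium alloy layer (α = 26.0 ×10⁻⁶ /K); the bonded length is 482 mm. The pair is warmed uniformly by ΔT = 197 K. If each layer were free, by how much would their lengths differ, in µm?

Δα = |22.8 − 26.0|×10⁻⁶/K = 3.20×10⁻⁶/K.
ΔL_mismatch = Δα·L·ΔT = 3.20×10⁻⁶ × 482.0 mm × 197.0 K = 304 µm.

304 µm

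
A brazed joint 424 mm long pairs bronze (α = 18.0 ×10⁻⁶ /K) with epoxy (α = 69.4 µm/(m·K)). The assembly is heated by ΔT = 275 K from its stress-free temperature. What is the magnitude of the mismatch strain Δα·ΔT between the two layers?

Δα = |18.0 − 69.4|×10⁻⁶/K = 51.4×10⁻⁶/K.
Mismatch strain = Δα·ΔT = 51.4×10⁻⁶ × 275.0 = 0.0141.

0.0141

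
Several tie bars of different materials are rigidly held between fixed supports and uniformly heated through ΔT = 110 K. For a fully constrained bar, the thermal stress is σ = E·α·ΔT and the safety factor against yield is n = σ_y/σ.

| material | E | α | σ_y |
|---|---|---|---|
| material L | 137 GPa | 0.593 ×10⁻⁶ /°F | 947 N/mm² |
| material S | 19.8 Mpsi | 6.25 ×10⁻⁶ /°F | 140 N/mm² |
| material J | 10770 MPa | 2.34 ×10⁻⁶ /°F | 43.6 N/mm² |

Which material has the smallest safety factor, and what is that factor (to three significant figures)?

material S, n = 0.829

Per material, after unit conversion:
  material L: E = 137.0, α = 1.07, σ_y = 947.0 → σ = 16.1 MPa, n = 58.9
  material S: E = 136.5, α = 11.2, σ_y = 140.0 → σ = 169 MPa, n = 0.829
  material J: E = 10.77, α = 4.21, σ_y = 43.60 → σ = 4.99 MPa, n = 8.74
Smallest n: material S with n = 0.829.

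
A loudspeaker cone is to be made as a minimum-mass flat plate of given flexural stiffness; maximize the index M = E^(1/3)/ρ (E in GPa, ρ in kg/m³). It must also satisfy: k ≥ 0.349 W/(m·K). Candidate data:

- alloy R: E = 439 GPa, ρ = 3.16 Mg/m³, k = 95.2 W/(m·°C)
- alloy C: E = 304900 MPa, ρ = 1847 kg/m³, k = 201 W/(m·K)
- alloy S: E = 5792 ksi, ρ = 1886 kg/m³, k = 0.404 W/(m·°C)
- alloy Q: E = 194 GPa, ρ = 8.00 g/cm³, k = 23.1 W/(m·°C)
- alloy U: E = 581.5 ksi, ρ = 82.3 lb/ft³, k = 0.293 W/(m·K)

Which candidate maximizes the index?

alloy C

Screen on constraints: k ≥ 0.349 W/(m·K). Survivors: alloy R, alloy C, alloy S, alloy Q.
Convert each candidate to consistent units, then evaluate M:
  alloy R: E = 439.0 GPa, ρ = 3160 kg/m³
  alloy C: E = 304.9 GPa, ρ = 1847 kg/m³
  alloy S: E = 39.93 GPa, ρ = 1886 kg/m³
  alloy Q: E = 194.0 GPa, ρ = 8000 kg/m³
  alloy C: M = 3.64×10⁻³
  alloy R: M = 2.41×10⁻³
  alloy S: M = 1.81×10⁻³
  alloy Q: M = 0.724×10⁻³
Alloy C has the largest M.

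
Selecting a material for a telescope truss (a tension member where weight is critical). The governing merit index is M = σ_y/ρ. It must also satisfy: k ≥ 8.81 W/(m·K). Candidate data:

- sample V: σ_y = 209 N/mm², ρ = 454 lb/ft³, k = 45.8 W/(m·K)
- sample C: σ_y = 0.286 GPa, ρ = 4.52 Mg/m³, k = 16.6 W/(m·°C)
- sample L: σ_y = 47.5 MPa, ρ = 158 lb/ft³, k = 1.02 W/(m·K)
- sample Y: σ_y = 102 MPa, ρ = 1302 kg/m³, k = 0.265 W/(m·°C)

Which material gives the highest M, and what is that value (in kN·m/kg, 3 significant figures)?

sample C, M = 63.3 kN·m/kg

Screen on constraints: k ≥ 8.81 W/(m·K). Survivors: sample V, sample C.
Putting every candidate on a common basis:
  sample V: σ_y = 209.0 MPa, ρ = 7272 kg/m³
  sample C: σ_y = 286.0 MPa, ρ = 4520 kg/m³
  sample C: M = 63.3 kN·m/kg
  sample V: M = 28.7 kN·m/kg
Sample C has the largest M.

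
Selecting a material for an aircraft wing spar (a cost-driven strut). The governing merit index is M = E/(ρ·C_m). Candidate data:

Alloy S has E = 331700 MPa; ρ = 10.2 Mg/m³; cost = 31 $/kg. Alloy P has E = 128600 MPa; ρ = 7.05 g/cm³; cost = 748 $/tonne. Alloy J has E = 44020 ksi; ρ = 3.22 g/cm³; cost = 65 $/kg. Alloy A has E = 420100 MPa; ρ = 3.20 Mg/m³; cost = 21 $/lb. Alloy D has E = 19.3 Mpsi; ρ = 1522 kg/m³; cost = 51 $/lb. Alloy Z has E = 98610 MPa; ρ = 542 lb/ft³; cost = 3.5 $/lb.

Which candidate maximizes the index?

alloy P

Convert each candidate to consistent units, then evaluate M:
  alloy S: E = 331.7 GPa, ρ = 10200 kg/m³, cost = 31.00 $/kg
  alloy P: E = 128.6 GPa, ρ = 7050 kg/m³, cost = 0.7480 $/kg
  alloy J: E = 303.5 GPa, ρ = 3220 kg/m³, cost = 65.00 $/kg
  alloy A: E = 420.1 GPa, ρ = 3200 kg/m³, cost = 46.30 $/kg
  alloy D: E = 133.1 GPa, ρ = 1522 kg/m³, cost = 112.4 $/kg
  alloy Z: E = 98.61 GPa, ρ = 8682 kg/m³, cost = 7.716 $/kg
  alloy P: M = 24.4 MN·m per $
  alloy A: M = 2.84 MN·m per $
  alloy Z: M = 1.47 MN·m per $
  alloy J: M = 1.45 MN·m per $
  alloy S: M = 1.05 MN·m per $
  alloy D: M = 0.778 MN·m per $
The maximum is for alloy P.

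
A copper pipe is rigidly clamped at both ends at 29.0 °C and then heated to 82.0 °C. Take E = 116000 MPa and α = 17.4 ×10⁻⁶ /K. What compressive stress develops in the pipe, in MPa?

107 MPa

E = 116000 MPa = 116.0 GPa.
ΔT = 53.00 K. Constrained thermal stress σ = E·α·ΔT = 116.0×10³ MPa × 17.4×10⁻⁶ × 53.00 = 107 MPa (compressive).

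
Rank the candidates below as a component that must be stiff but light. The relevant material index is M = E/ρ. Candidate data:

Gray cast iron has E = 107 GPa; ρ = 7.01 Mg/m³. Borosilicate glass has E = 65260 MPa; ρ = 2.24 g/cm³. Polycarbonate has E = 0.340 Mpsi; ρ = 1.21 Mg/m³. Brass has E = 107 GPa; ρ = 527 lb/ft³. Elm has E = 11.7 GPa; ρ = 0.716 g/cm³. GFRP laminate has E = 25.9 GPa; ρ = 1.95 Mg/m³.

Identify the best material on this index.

In SI units:
  gray cast iron: E = 107.0 GPa, ρ = 7010 kg/m³
  borosilicate glass: E = 65.26 GPa, ρ = 2240 kg/m³
  polycarbonate: E = 2.344 GPa, ρ = 1210 kg/m³
  brass: E = 107.0 GPa, ρ = 8442 kg/m³
  elm: E = 11.70 GPa, ρ = 716.0 kg/m³
  GFRP laminate: E = 25.90 GPa, ρ = 1950 kg/m³
  borosilicate glass: M = 29.1 MN·m/kg
  elm: M = 16.3 MN·m/kg
  gray cast iron: M = 15.3 MN·m/kg
  GFRP laminate: M = 13.3 MN·m/kg
  brass: M = 12.7 MN·m/kg
  polycarbonate: M = 1.94 MN·m/kg
Borosilicate glass ranks first.

borosilicate glass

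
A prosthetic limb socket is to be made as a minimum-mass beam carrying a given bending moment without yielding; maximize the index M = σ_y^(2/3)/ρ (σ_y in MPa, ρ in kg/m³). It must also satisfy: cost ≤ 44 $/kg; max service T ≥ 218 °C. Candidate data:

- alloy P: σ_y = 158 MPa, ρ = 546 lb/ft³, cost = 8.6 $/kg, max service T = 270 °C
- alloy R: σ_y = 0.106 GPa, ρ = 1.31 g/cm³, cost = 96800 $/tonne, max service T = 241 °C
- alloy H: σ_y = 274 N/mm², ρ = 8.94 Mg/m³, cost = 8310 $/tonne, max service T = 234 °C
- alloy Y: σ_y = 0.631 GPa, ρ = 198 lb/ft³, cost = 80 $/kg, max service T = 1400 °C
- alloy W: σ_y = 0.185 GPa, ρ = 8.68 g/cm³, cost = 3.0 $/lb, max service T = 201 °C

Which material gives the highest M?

alloy H

Screen on constraints: cost ≤ 44 $/kg; max service T ≥ 218 °C. Survivors: alloy P, alloy H.
Putting every candidate on a common basis:
  alloy P: σ_y = 158.0 MPa, ρ = 8746 kg/m³
  alloy H: σ_y = 274.0 MPa, ρ = 8940 kg/m³
  alloy H: M = 4.72×10⁻³
  alloy P: M = 3.34×10⁻³
Alloy H ranks first.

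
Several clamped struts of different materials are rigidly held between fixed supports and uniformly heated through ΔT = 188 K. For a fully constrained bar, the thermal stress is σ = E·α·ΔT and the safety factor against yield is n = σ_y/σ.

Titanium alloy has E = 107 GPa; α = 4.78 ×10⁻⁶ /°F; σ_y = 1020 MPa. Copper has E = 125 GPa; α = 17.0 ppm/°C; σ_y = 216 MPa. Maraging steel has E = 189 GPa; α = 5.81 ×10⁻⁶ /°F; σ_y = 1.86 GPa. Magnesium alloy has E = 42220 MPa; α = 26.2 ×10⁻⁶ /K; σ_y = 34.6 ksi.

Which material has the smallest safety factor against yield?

copper

In consistent units (E in GPa, α in ×10⁻⁶/K, σ_y in MPa):
  titanium alloy: E = 107.0, α = 8.60, σ_y = 1020 → σ = 173 MPa, n = 5.89
  copper: E = 125.0, α = 17.0, σ_y = 216.0 → σ = 400 MPa, n = 0.541
  maraging steel: E = 189.0, α = 10.5, σ_y = 1860 → σ = 372 MPa, n = 5.01
  magnesium alloy: E = 42.22, α = 26.2, σ_y = 238.6 → σ = 208 MPa, n = 1.15
The minimum is copper at n = 0.541.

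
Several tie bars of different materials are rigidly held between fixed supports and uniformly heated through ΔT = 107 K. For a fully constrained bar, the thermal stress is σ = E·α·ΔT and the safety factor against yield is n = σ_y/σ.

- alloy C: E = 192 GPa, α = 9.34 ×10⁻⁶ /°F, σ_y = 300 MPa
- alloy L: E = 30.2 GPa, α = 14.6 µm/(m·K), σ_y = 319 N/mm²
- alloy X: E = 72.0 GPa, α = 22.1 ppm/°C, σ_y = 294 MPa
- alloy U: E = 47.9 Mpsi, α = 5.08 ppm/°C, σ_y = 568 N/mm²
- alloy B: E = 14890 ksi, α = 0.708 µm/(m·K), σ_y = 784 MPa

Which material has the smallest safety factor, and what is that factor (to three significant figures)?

With everything in SI (GPa, ×10⁻⁶/K, MPa):
  alloy C: E = 192.0, α = 16.8, σ_y = 300.0 → σ = 345 MPa, n = 0.869
  alloy L: E = 30.20, α = 14.6, σ_y = 319.0 → σ = 47.2 MPa, n = 6.76
  alloy X: E = 72.00, α = 22.1, σ_y = 294.0 → σ = 170 MPa, n = 1.73
  alloy U: E = 330.3, α = 5.08, σ_y = 568.0 → σ = 180 MPa, n = 3.16
  alloy B: E = 102.7, α = 0.708, σ_y = 784.0 → σ = 7.78 MPa, n = 101
Alloy C has the lowest safety factor, n = 0.869.

alloy C, n = 0.869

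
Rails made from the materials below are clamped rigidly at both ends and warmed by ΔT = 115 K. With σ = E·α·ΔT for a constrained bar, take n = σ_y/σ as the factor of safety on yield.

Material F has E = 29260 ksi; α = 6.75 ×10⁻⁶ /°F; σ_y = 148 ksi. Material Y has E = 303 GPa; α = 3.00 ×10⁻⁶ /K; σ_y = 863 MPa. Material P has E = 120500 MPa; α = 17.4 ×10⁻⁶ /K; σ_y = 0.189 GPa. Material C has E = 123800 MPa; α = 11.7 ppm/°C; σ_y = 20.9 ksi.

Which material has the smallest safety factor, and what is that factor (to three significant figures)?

material P, n = 0.784

Converting E to GPa, α to ×10⁻⁶/K, σ_y to MPa, then σ and n for each:
  material F: E = 201.7, α = 12.1, σ_y = 1020 → σ = 282 MPa, n = 3.62
  material Y: E = 303.0, α = 3.00, σ_y = 863.0 → σ = 105 MPa, n = 8.26
  material P: E = 120.5, α = 17.4, σ_y = 189.0 → σ = 241 MPa, n = 0.784
  material C: E = 123.8, α = 11.7, σ_y = 144.1 → σ = 167 MPa, n = 0.865
The minimum is material P at n = 0.784.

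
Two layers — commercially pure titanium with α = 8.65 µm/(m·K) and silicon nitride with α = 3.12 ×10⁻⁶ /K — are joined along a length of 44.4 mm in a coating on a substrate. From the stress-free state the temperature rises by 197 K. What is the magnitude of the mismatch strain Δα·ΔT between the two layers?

Δα = |8.65 − 3.12|×10⁻⁶/K = 5.53×10⁻⁶/K.
Mismatch strain = Δα·ΔT = 5.53×10⁻⁶ × 197.0 = 1.09×10⁻³.

1.09×10⁻³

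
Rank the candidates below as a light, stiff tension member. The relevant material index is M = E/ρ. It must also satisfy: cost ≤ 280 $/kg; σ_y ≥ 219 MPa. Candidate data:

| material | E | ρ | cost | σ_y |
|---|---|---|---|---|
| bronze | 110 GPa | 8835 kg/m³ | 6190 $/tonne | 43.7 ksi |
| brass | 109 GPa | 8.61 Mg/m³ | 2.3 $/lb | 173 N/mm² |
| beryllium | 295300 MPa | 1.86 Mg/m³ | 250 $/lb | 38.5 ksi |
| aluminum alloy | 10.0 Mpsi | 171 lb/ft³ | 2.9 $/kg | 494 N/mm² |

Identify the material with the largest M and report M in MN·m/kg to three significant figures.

Screen on constraints: cost ≤ 280 $/kg; σ_y ≥ 219 MPa. Survivors: bronze, aluminum alloy.
In SI units:
  bronze: E = 110.0 GPa, ρ = 8835 kg/m³
  aluminum alloy: E = 68.95 GPa, ρ = 2739 kg/m³
  aluminum alloy: M = 25.2 MN·m/kg
  bronze: M = 12.5 MN·m/kg
Aluminum alloy has the largest M.

aluminum alloy, M = 25.2 MN·m/kg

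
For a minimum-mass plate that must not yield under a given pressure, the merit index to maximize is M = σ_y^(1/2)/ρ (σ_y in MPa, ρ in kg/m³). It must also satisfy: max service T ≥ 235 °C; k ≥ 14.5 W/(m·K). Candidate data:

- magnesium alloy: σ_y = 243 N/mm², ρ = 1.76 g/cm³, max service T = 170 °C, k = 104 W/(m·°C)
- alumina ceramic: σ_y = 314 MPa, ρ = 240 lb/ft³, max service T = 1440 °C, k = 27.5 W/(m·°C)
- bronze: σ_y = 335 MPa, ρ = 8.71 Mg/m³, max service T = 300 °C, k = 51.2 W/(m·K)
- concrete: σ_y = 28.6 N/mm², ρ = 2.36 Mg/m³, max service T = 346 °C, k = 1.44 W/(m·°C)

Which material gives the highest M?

Screen on constraints: max service T ≥ 235 °C; k ≥ 14.5 W/(m·K). Survivors: alumina ceramic, bronze.
Putting every candidate on a common basis:
  alumina ceramic: σ_y = 314.0 MPa, ρ = 3844 kg/m³
  bronze: σ_y = 335.0 MPa, ρ = 8710 kg/m³
  alumina ceramic: M = 4.61×10⁻³
  bronze: M = 2.10×10⁻³
Alumina ceramic has the largest M.

alumina ceramic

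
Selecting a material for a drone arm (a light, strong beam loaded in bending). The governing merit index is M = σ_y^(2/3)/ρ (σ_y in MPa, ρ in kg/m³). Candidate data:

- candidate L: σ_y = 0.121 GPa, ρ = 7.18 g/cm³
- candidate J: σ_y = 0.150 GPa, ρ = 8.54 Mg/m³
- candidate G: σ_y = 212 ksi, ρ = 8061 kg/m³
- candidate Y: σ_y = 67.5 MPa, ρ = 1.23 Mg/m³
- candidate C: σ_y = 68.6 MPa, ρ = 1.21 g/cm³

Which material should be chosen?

In SI units:
  candidate L: σ_y = 121.0 MPa, ρ = 7180 kg/m³
  candidate J: σ_y = 150.0 MPa, ρ = 8540 kg/m³
  candidate G: σ_y = 1462 MPa, ρ = 8061 kg/m³
  candidate Y: σ_y = 67.50 MPa, ρ = 1230 kg/m³
  candidate C: σ_y = 68.60 MPa, ρ = 1210 kg/m³
  candidate G: M = 16.0×10⁻³
  candidate C: M = 13.8×10⁻³
  candidate Y: M = 13.5×10⁻³
  candidate L: M = 3.41×10⁻³
  candidate J: M = 3.31×10⁻³
Candidate G has the largest M.

candidate G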